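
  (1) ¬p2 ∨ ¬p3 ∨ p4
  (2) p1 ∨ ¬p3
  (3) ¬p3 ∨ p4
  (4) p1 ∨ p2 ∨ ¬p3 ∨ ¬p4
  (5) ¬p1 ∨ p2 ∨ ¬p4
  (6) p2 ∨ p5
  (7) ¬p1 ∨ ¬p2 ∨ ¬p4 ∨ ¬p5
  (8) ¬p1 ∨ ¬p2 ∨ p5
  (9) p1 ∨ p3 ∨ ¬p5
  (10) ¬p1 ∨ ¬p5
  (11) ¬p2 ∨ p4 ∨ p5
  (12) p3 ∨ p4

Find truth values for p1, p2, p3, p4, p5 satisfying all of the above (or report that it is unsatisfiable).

Try p1 = True:
  (¬p1 ∨ ¬p5) forces p5 = False.
  (p2 ∨ p5) forces p2 = True.
  clause (¬p1 ∨ ¬p2 ∨ p5) is falsified — backtrack.
So p1 = False.
  then (p1 ∨ ¬p3) forces p3 = False.
  then (p1 ∨ p3 ∨ ¬p5) forces p5 = False.
  then (p3 ∨ p4) forces p4 = True.
  then (p2 ∨ p5) forces p2 = True.
All clauses satisfied.

p1=F, p2=T, p3=F, p4=T, p5=F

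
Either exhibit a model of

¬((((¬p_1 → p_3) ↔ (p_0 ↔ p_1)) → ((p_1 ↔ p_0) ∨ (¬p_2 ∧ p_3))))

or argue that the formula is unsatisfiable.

p_0=T, p_1=F, p_2=T, p_3=F

  ¬((((¬p_1 → p_3) ↔ (p_0 ↔ p_1)) → ((p_1 ↔ p_0) ∨ (¬p_2 ∧ p_3)))) = True
    ((¬p_1 → p_3) ↔ (p_0 ↔ p_1)) → ((p_1 ↔ p_0) ∨ (¬p_2 ∧ p_3)) = False
      (¬p_1 → p_3) ↔ (p_0 ↔ p_1) = True
        ¬p_1 → p_3 = False
          ¬p_1 = True
        p_0 ↔ p_1 = False
      (p_1 ↔ p_0) ∨ (¬p_2 ∧ p_3) = False
        p_1 ↔ p_0 = False
        ¬p_2 ∧ p_3 = False
          ¬p_2 = False
The formula evaluates to True.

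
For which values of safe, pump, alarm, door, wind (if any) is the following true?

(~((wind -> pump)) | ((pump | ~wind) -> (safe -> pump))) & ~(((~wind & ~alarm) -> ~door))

safe: False, pump: False, alarm: False, door: True, wind: False

  ~((wind -> pump)) | ((pump | ~wind) -> (safe -> pump)) = True
    ~((wind -> pump)) = False
      wind -> pump = True
    (pump | ~wind) -> (safe -> pump) = True
      pump | ~wind = True
        ~wind = True
      safe -> pump = True
  ~(((~wind & ~alarm) -> ~door)) = True
    (~wind & ~alarm) -> ~door = False
      ~wind & ~alarm = True
        ~wind = True
        ~alarm = True
      ~door = False
Both conjuncts True, so the formula holds.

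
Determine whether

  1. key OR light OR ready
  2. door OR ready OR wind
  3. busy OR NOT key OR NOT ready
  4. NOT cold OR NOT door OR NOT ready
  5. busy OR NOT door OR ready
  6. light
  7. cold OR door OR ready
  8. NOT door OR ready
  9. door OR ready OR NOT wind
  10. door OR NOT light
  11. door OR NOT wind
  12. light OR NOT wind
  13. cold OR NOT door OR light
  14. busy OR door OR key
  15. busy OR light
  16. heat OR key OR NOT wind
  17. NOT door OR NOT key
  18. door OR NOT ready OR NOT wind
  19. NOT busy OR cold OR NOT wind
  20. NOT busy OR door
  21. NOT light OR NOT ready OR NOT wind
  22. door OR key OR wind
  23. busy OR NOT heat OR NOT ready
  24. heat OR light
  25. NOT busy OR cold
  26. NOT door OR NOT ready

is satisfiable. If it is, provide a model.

Case light = True:
  (door OR NOT light) forces door = True.
  (NOT door OR ready) forces ready = True.
  Clause (NOT door OR NOT ready) is falsified — contradiction.
Case light = False:
  Clause (light) is falsified — contradiction.
Both cases fail, so the formula is unsatisfiable.

UNSATISFIABLE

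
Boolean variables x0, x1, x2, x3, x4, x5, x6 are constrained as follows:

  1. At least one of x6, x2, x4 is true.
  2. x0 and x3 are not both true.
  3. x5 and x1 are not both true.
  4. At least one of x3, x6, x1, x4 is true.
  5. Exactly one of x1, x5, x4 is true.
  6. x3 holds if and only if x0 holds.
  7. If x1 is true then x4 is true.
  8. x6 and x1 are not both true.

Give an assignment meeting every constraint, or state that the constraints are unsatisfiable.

x0 = False; x1 = False; x2 = True; x3 = False; x4 = True; x5 = False; x6 = True

  (1) {x6, x2, x4}: 3 true — at least one ✓
  (2) x0=F, x3=F — not both ✓
  (3) x5=F, x1=F — not both ✓
  (4) {x3, x6, x1, x4}: 2 true — at least one ✓
  (5) {x1, x5, x4}: 1 true — exactly one ✓
  (6) x3=F, x0=F — same ✓
  (7) x1=F ⇒ x4: vacuous ✓
  (8) x6=T, x1=F — not both ✓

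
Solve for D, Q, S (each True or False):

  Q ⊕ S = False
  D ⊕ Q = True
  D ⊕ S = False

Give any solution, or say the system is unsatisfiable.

Adding constraints 1, 2, 3 mod 2: every variable appears an even number of times on the left, so the left side is 0.
But the right sides sum to 1 (mod 2). 0 ≠ 1 — the system is inconsistent.

The formula is unsatisfiable.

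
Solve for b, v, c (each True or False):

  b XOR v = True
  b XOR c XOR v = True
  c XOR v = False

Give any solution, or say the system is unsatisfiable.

b=T, v=F, c=F

b XOR v = T XOR F = True ✓
b XOR c XOR v = T XOR F XOR F = True ✓
c XOR v = F XOR F = False ✓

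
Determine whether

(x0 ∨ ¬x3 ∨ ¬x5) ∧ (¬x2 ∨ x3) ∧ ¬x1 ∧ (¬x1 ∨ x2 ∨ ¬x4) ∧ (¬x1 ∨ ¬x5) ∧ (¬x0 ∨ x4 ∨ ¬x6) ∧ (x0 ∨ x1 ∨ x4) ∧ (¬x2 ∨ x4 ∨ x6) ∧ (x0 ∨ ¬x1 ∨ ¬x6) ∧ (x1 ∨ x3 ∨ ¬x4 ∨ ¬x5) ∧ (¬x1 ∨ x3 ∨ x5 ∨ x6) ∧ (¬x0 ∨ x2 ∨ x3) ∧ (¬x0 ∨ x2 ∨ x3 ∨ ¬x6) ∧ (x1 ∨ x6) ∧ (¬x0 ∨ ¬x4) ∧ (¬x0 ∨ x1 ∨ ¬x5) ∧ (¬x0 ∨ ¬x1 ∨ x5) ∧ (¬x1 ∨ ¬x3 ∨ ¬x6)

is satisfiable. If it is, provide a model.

x0 = False, x1 = False, x2 = True, x3 = True, x4 = True, x5 = False, x6 = True

Unit clause (¬x1) forces x1 = False.
In (x1 ∨ x6) only x6 is left, so x6 = True.
Try x0 = True:
  (¬x0 ∨ x4 ∨ ¬x6) forces x4 = True.
  clause (¬x0 ∨ ¬x4) is falsified — backtrack.
So x0 = False.
  then (x0 ∨ x1 ∨ x4) forces x4 = True.
Set x2 = True.
  then (¬x2 ∨ x3) forces x3 = True.
  then (x0 ∨ ¬x3 ∨ ¬x5) forces x5 = False.
All clauses satisfied.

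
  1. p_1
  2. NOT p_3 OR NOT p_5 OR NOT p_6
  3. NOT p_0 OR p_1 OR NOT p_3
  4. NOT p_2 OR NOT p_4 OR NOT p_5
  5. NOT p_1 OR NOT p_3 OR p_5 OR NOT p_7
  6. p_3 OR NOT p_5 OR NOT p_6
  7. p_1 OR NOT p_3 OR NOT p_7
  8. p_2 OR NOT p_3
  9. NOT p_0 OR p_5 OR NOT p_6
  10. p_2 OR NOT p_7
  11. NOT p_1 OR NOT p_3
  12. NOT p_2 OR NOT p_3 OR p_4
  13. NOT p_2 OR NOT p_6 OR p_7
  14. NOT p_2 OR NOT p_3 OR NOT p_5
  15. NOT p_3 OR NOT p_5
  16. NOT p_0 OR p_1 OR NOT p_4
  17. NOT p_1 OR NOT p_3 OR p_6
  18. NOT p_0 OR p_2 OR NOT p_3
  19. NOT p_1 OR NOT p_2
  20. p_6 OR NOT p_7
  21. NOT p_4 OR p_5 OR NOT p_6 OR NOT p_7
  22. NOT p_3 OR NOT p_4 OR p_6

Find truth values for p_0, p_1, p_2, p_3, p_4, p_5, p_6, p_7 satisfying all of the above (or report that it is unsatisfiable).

Unit clause (p_1) forces p_1 = True.
In (NOT p_1 OR NOT p_3) only NOT p_3 is left, so p_3 = False.
In (NOT p_1 OR NOT p_2) only NOT p_2 is left, so p_2 = False.
In (p_2 OR NOT p_7) only NOT p_7 is left, so p_7 = False.
Set p_0 = False.
Set p_4 = False.
Set p_5 = False.
Set p_6 = True.
All clauses satisfied.

p_0 = False, p_1 = True, p_2 = False, p_3 = False, p_4 = False, p_5 = False, p_6 = True, p_7 = False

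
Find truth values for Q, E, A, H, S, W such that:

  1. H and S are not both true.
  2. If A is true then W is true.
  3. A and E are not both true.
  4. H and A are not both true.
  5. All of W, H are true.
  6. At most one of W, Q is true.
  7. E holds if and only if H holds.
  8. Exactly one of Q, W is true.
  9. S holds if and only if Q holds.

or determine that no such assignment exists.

Q = False, E = True, A = False, H = True, S = False, W = True

  (1) H=T, S=F — not both ✓
  (2) A=F ⇒ W: vacuous ✓
  (3) A=F, E=T — not both ✓
  (4) H=T, A=F — not both ✓
  (5) {W, H}: all 2 true ✓
  (6) {W, Q}: 1 true — at most one ✓
  (7) E=T, H=T — same ✓
  (8) {Q, W}: 1 true — exactly one ✓
  (9) S=F, Q=F — same ✓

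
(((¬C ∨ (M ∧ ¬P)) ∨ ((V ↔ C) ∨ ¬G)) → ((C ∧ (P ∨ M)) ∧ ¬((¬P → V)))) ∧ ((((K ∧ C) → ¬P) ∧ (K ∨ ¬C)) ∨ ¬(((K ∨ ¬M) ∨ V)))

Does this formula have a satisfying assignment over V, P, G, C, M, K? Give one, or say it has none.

V=F; P=F; G=T; C=T; M=T; K=F

  ((¬C ∨ (M ∧ ¬P)) ∨ ((V ↔ C) ∨ ¬G)) → ((C ∧ (P ∨ M)) ∧ ¬((¬P → V))) = True
    (¬C ∨ (M ∧ ¬P)) ∨ ((V ↔ C) ∨ ¬G) = True
      ¬C ∨ (M ∧ ¬P) = True
        ¬C = False
        M ∧ ¬P = True
          ¬P = True
      (V ↔ C) ∨ ¬G = False
        V ↔ C = False
        ¬G = False
    (C ∧ (P ∨ M)) ∧ ¬((¬P → V)) = True
      C ∧ (P ∨ M) = True
        P ∨ M = True
      ¬((¬P → V)) = True
        ¬P → V = False
          ¬P = True
  (((K ∧ C) → ¬P) ∧ (K ∨ ¬C)) ∨ ¬(((K ∨ ¬M) ∨ V)) = True
    ((K ∧ C) → ¬P) ∧ (K ∨ ¬C) = False
      (K ∧ C) → ¬P = True
        K ∧ C = False
        ¬P = True
      K ∨ ¬C = False
        ¬C = False
    ¬(((K ∨ ¬M) ∨ V)) = True
      (K ∨ ¬M) ∨ V = False
        K ∨ ¬M = False
          ¬M = False
Both conjuncts True, so the formula holds.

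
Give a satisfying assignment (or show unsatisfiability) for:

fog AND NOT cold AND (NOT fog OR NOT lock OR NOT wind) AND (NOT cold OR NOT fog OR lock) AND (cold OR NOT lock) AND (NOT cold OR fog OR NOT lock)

fog = True; lock = False; wind = True; cold = False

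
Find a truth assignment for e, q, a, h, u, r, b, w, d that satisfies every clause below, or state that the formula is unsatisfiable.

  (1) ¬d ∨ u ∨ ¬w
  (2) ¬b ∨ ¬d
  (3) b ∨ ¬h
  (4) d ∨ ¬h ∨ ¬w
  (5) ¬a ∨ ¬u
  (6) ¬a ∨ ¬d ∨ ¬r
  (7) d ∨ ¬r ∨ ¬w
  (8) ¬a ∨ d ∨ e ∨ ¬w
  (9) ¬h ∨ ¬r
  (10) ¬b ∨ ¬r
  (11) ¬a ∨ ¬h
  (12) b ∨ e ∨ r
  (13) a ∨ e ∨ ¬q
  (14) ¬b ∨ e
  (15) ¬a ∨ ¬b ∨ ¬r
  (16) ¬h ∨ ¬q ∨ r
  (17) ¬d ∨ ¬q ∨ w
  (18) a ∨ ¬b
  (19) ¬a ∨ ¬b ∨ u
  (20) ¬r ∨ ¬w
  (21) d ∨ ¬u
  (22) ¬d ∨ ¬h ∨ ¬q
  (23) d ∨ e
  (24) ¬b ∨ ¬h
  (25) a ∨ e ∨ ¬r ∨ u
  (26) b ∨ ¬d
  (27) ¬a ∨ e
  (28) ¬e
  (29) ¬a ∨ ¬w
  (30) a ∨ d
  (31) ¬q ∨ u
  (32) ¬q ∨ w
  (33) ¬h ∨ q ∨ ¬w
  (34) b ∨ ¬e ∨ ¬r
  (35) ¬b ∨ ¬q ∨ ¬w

Case d = True:
  (¬b ∨ ¬d) forces b = False.
  Clause (b ∨ ¬d) is falsified — contradiction.
Case d = False:
  (d ∨ ¬u) forces u = False.
  (d ∨ e) forces e = True.
  Clause (¬e) is falsified — contradiction.
Both cases fail, so the formula is unsatisfiable.

Unsatisfiable — no assignment works.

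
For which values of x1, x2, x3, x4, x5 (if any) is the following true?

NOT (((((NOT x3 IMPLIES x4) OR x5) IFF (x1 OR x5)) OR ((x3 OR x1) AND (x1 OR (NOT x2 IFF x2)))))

x1 = False; x2 = True; x3 = True; x4 = True; x5 = False

  NOT (((((NOT x3 IMPLIES x4) OR x5) IFF (x1 OR x5)) OR ((x3 OR x1) AND (x1 OR (NOT x2 IFF x2))))) = True
    (((NOT x3 IMPLIES x4) OR x5) IFF (x1 OR x5)) OR ((x3 OR x1) AND (x1 OR (NOT x2 IFF x2))) = False
      ((NOT x3 IMPLIES x4) OR x5) IFF (x1 OR x5) = False
        (NOT x3 IMPLIES x4) OR x5 = True
          NOT x3 IMPLIES x4 = True
            NOT x3 = False
        x1 OR x5 = False
      (x3 OR x1) AND (x1 OR (NOT x2 IFF x2)) = False
        x3 OR x1 = True
        x1 OR (NOT x2 IFF x2) = False
          NOT x2 IFF x2 = False
            NOT x2 = False
The formula evaluates to True.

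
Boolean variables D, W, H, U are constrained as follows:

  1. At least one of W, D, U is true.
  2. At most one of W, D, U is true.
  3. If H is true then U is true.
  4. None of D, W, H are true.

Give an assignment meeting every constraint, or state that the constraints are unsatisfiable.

D: False, W: False, H: False, U: True

  (1) {W, D, U}: 1 true — at least one ✓
  (2) {W, D, U}: 1 true — at most one ✓
  (3) H=F ⇒ U: vacuous ✓
  (4) {D, W, H}: 0 true — none ✓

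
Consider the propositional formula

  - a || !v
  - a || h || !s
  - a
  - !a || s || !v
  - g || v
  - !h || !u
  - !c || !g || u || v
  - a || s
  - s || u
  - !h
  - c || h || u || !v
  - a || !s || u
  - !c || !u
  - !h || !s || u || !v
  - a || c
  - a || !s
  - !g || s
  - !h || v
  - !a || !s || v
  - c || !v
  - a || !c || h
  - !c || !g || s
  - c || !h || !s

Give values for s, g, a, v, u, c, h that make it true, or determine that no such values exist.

Unit clause (a) forces a = True.
Unit clause (!h) forces h = False.
Try s = False:
  (!a || s || !v) forces v = False.
  (g || v) forces g = True.
  clause (!g || s) is falsified — backtrack.
So s = True.
  then (!a || !s || v) forces v = True.
  then (c || !v) forces c = True.
  then (!c || !u) forces u = False.
Set g = True.
All clauses satisfied.

s = True, g = True, a = True, v = True, u = False, c = True, h = False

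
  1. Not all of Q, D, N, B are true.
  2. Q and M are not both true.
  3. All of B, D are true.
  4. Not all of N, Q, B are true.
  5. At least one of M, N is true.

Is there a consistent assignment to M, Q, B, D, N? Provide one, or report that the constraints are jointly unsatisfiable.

M: True, Q: False, B: True, D: True, N: False

  (1) {Q, D, N, B}: 2/4 true — not all ✓
  (2) Q=F, M=T — not both ✓
  (3) {B, D}: all 2 true ✓
  (4) {N, Q, B}: 1/3 true — not all ✓
  (5) {M, N}: 1 true — at least one ✓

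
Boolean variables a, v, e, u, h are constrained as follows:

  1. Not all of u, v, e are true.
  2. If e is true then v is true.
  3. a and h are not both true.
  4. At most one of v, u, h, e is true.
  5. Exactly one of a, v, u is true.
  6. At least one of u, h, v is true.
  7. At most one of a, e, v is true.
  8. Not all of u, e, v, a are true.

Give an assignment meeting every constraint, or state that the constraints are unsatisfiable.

a=F; v=F; e=F; u=T; h=F

  (1) {u, v, e}: 1/3 true — not all ✓
  (2) e=F ⇒ v: vacuous ✓
  (3) a=F, h=F — not both ✓
  (4) {v, u, h, e}: 1 true — at most one ✓
  (5) {a, v, u}: 1 true — exactly one ✓
  (6) {u, h, v}: 1 true — at least one ✓
  (7) {a, e, v}: 0 true — at most one ✓
  (8) {u, e, v, a}: 1/4 true — not all ✓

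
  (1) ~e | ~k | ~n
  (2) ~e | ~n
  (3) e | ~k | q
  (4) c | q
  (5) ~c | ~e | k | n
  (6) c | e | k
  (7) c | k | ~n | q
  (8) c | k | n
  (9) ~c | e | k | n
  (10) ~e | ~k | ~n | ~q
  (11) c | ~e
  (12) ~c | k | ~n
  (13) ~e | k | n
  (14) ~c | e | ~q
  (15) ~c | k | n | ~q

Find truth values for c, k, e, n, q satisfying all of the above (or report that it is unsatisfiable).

Set c = True.
Try k = False:
  (~c | k | ~n) forces n = False.
  (~c | ~e | k | n) forces e = False.
  clause (~c | e | k | n) is falsified — backtrack.
So k = True.
Try e = False:
  (e | ~k | q) forces q = True.
  clause (~c | e | ~q) is falsified — backtrack.
So e = True.
  then (~e | ~k | ~n) forces n = False.
Set q = False.
All clauses satisfied.

c = True, k = True, e = True, n = False, q = False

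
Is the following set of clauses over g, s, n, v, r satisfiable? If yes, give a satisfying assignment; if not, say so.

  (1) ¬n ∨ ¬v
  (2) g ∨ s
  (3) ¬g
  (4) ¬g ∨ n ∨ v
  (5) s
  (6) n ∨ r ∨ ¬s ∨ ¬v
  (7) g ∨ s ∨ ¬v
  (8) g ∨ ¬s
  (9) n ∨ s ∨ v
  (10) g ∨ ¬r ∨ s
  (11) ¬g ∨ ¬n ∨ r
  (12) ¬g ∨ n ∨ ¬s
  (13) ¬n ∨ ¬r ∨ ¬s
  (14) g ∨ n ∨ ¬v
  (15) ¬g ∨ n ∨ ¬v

Unsatisfiable — no assignment works.

Case g = True:
  Clause (¬g) is falsified — contradiction.
Case g = False:
  (g ∨ s) forces s = True.
  Clause (g ∨ ¬s) is falsified — contradiction.
Both cases fail, so the formula is unsatisfiable.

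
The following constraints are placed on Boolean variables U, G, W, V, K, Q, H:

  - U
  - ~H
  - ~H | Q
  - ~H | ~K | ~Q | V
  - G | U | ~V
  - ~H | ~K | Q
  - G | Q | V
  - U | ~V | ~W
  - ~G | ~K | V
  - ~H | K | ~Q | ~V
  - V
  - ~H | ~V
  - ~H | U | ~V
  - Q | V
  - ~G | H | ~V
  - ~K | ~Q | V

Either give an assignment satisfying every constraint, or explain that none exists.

U = True; G = False; W = False; V = True; K = True; Q = False; H = False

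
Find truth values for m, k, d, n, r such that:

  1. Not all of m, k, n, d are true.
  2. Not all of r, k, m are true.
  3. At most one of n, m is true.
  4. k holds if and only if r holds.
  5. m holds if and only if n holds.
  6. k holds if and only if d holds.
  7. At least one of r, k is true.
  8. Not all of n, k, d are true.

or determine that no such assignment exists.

m = False, k = True, d = True, n = False, r = True

  (1) {m, k, n, d}: 2/4 true — not all ✓
  (2) {r, k, m}: 2/3 true — not all ✓
  (3) {n, m}: 0 true — at most one ✓
  (4) k=T, r=T — same ✓
  (5) m=F, n=F — same ✓
  (6) k=T, d=T — same ✓
  (7) {r, k}: 2 true — at least one ✓
  (8) {n, k, d}: 2/3 true — not all ✓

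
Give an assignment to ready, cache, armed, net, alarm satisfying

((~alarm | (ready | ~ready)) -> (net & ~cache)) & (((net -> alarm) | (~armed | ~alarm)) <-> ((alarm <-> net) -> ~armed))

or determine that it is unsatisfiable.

ready: False; cache: False; armed: True; net: True; alarm: False

  (~alarm | (ready | ~ready)) -> (net & ~cache) = True
    ~alarm | (ready | ~ready) = True
      ~alarm = True
      ready | ~ready = True
        ~ready = True
    net & ~cache = True
      ~cache = True
  ((net -> alarm) | (~armed | ~alarm)) <-> ((alarm <-> net) -> ~armed) = True
    (net -> alarm) | (~armed | ~alarm) = True
      net -> alarm = False
      ~armed | ~alarm = True
        ~armed = False
        ~alarm = True
    (alarm <-> net) -> ~armed = True
      alarm <-> net = False
      ~armed = False
Both conjuncts True, so the formula holds.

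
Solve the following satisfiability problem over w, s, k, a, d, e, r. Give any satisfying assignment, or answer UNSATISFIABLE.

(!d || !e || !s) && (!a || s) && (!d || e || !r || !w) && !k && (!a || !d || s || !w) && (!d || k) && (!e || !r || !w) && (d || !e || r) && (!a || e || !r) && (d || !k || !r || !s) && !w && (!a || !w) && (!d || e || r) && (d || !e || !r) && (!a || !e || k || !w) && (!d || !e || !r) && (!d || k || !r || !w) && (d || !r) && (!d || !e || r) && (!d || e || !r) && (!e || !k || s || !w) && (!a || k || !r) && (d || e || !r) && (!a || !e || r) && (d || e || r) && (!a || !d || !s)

Case w = True:
  Clause (!w) is falsified — contradiction.
Case w = False:
  (!k) forces k = False.
  (!d || k) forces d = False.
  (d || !r) forces r = False.
  (d || !e || r) forces e = False.
  Clause (d || e || r) is falsified — contradiction.
Both cases fail, so the formula is unsatisfiable.

Unsatisfiable — no assignment works.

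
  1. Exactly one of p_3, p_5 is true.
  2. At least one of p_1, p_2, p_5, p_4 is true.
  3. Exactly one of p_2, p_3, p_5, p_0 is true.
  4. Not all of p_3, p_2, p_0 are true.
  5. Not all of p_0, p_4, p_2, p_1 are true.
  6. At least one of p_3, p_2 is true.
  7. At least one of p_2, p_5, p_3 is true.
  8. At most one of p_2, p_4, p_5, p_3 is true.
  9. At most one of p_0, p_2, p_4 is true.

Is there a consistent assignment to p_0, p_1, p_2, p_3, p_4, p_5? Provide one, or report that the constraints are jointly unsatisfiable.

p_0 = False, p_1 = True, p_2 = False, p_3 = True, p_4 = False, p_5 = False

  (1) {p_3, p_5}: 1 true — exactly one ✓
  (2) {p_1, p_2, p_5, p_4}: 1 true — at least one ✓
  (3) {p_2, p_3, p_5, p_0}: 1 true — exactly one ✓
  (4) {p_3, p_2, p_0}: 1/3 true — not all ✓
  (5) {p_0, p_4, p_2, p_1}: 1/4 true — not all ✓
  (6) {p_3, p_2}: 1 true — at least one ✓
  (7) {p_2, p_5, p_3}: 1 true — at least one ✓
  (8) {p_2, p_4, p_5, p_3}: 1 true — at most one ✓
  (9) {p_0, p_2, p_4}: 0 true — at most one ✓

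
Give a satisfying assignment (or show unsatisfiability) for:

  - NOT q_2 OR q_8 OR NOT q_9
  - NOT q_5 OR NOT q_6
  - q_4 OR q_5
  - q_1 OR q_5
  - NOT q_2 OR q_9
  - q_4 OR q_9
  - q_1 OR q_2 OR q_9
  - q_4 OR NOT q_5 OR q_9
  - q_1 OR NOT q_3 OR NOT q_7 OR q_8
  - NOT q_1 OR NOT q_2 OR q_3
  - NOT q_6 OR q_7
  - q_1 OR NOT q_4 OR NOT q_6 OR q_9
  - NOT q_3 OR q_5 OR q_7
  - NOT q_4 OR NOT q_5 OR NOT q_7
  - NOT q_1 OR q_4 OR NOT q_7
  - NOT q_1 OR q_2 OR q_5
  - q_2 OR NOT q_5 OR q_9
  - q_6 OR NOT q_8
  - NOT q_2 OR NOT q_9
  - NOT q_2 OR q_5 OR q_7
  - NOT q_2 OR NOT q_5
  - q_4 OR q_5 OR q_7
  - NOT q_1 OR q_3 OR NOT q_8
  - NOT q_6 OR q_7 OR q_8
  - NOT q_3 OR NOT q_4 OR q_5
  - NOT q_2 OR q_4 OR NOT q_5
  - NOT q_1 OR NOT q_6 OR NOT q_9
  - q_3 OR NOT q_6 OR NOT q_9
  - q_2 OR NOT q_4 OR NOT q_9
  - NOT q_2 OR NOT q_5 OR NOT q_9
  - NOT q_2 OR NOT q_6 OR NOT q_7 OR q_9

q_1=F, q_2=F, q_3=T, q_4=F, q_5=T, q_6=F, q_7=F, q_8=F, q_9=T

Set q_1 = False.
  then (q_1 OR q_5) forces q_5 = True.
  then (NOT q_2 OR NOT q_5) forces q_2 = False.
  then (NOT q_5 OR NOT q_6) forces q_6 = False.
  then (q_1 OR q_2 OR q_9) forces q_9 = True.
  then (q_6 OR NOT q_8) forces q_8 = False.
  then (q_2 OR NOT q_4 OR NOT q_9) forces q_4 = False.
Set q_3 = True.
  then (q_1 OR NOT q_3 OR NOT q_7 OR q_8) forces q_7 = False.
All clauses satisfied.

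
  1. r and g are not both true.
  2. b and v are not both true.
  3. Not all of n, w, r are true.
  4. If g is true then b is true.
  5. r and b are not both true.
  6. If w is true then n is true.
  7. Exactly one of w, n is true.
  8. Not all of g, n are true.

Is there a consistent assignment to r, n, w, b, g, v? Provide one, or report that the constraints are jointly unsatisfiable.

r: False, n: True, w: False, b: True, g: False, v: False

  (1) r=F, g=F — not both ✓
  (2) b=T, v=F — not both ✓
  (3) {n, w, r}: 1/3 true — not all ✓
  (4) g=F ⇒ b: vacuous ✓
  (5) r=F, b=T — not both ✓
  (6) w=F ⇒ n: vacuous ✓
  (7) {w, n}: 1 true — exactly one ✓
  (8) {g, n}: 1/2 true — not all ✓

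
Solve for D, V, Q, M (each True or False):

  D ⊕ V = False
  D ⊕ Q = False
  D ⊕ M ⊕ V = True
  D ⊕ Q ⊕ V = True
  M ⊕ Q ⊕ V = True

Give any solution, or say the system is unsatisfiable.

D = True, V = True, Q = True, M = True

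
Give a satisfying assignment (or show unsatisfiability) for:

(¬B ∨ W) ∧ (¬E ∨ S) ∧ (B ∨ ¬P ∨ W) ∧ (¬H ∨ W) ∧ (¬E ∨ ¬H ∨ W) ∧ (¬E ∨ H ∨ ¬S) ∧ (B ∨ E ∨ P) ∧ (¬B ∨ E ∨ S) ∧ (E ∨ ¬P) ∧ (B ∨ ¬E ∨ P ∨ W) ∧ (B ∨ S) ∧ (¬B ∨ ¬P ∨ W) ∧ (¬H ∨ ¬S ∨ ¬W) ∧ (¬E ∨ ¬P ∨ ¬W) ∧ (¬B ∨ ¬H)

H: False, W: True, E: False, B: True, P: False, S: True

Try H = True:
  (¬H ∨ W) forces W = True.
  (¬H ∨ ¬S ∨ ¬W) forces S = False.
  (¬E ∨ S) forces E = False.
  (¬B ∨ E ∨ S) forces B = False.
  clause (B ∨ S) is falsified — backtrack.
So H = False.
Set W = True.
Try E = True:
  (¬E ∨ S) forces S = True.
  clause (¬E ∨ H ∨ ¬S) is falsified — backtrack.
So E = False.
  then (E ∨ ¬P) forces P = False.
  then (B ∨ E ∨ P) forces B = True.
  then (¬B ∨ E ∨ S) forces S = True.
All clauses satisfied.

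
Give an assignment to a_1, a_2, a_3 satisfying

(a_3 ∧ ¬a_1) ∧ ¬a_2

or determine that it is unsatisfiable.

a_1 = False, a_2 = False, a_3 = True

  a_3 ∧ ¬a_1 = True
    ¬a_1 = True
  ¬a_2 = True
Both conjuncts True, so the formula holds.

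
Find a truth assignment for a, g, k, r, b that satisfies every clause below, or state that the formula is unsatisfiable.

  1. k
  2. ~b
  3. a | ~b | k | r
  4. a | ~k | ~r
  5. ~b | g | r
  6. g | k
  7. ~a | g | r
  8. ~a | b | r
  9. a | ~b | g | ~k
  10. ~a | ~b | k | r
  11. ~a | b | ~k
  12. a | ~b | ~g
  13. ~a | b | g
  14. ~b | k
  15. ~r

a: False; g: False; k: True; r: False; b: False

Unit clause (k) forces k = True.
Unit clause (~b) forces b = False.
In (~a | b | ~k) only ~a is left, so a = False.
Unit clause (~r) forces r = False.
Set g = False.
All clauses satisfied.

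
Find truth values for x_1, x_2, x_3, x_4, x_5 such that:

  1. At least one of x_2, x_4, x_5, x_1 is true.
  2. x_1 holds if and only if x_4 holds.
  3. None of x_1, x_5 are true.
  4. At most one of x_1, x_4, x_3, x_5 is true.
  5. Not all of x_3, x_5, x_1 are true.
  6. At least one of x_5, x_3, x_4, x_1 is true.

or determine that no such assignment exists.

x_1 = False; x_2 = True; x_3 = True; x_4 = False; x_5 = False

  (1) {x_2, x_4, x_5, x_1}: 1 true — at least one ✓
  (2) x_1=F, x_4=F — same ✓
  (3) {x_1, x_5}: 0 true — none ✓
  (4) {x_1, x_4, x_3, x_5}: 1 true — at most one ✓
  (5) {x_3, x_5, x_1}: 1/3 true — not all ✓
  (6) {x_5, x_3, x_4, x_1}: 1 true — at least one ✓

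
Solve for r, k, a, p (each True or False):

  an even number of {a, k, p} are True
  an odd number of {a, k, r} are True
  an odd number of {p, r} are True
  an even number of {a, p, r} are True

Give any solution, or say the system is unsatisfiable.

r = False; k = False; a = True; p = True

{a, k, p}: 2 true → even ✓
{a, k, r}: 1 true → odd ✓
{p, r}: 1 true → odd ✓
{a, p, r}: 2 true → even ✓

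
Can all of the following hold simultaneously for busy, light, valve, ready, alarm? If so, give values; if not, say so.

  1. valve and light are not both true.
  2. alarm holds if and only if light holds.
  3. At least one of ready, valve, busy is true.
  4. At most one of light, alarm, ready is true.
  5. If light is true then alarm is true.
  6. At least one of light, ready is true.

busy: True; light: False; valve: False; ready: True; alarm: False

  (1) valve=F, light=F — not both ✓
  (2) alarm=F, light=F — same ✓
  (3) {ready, valve, busy}: 2 true — at least one ✓
  (4) {light, alarm, ready}: 1 true — at most one ✓
  (5) light=F ⇒ alarm: vacuous ✓
  (6) {light, ready}: 1 true — at least one ✓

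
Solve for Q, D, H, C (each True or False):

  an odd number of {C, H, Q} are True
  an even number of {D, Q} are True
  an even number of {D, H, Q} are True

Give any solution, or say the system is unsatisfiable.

Q = False, D = False, H = False, C = True

{C, H, Q}: 1 true → odd ✓
{D, Q}: 0 true → even ✓
{D, H, Q}: 0 true → even ✓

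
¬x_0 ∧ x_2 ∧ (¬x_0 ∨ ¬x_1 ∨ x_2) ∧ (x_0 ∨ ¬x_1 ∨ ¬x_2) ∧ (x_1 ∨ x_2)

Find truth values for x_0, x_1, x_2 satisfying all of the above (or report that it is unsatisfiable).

x_0 = False, x_1 = False, x_2 = True

Unit clause (¬x_0) forces x_0 = False.
Unit clause (x_2) forces x_2 = True.
In (x_0 ∨ ¬x_1 ∨ ¬x_2) only ¬x_1 is left, so x_1 = False.
Check each clause:
  (¬x_0): ¬x_0 holds.
  (x_2): x_2 holds.
  (¬x_0 ∨ ¬x_1 ∨ x_2): ¬x_0 holds.
  (x_0 ∨ ¬x_1 ∨ ¬x_2): ¬x_1 holds.
  (x_1 ∨ x_2): x_2 holds.
All clauses satisfied.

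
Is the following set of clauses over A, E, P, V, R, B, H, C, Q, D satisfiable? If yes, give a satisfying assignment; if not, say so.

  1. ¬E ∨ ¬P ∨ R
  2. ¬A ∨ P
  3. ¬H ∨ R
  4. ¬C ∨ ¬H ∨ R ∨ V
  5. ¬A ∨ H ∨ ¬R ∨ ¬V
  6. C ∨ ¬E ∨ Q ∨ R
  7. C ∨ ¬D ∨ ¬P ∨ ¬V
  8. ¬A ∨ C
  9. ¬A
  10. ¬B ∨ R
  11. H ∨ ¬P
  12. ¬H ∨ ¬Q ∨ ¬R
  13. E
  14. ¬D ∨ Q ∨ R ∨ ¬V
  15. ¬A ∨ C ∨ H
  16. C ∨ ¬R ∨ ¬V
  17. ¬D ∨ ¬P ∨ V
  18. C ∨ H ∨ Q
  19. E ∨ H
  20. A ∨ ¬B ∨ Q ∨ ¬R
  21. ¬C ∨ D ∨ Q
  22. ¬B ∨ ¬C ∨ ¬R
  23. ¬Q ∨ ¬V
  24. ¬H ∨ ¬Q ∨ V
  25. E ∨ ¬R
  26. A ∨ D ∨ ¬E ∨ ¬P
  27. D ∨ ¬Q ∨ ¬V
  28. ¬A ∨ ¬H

A = False, E = True, P = False, V = False, R = True, B = False, H = False, C = False, Q = True, D = False

Unit clause (¬A) forces A = False.
Unit clause (E) forces E = True.
Set P = False.
Set V = False.
Set R = True.
Set B = False.
Set H = False.
Set C = False.
  then (C ∨ H ∨ Q) forces Q = True.
Set D = False.
All clauses satisfied.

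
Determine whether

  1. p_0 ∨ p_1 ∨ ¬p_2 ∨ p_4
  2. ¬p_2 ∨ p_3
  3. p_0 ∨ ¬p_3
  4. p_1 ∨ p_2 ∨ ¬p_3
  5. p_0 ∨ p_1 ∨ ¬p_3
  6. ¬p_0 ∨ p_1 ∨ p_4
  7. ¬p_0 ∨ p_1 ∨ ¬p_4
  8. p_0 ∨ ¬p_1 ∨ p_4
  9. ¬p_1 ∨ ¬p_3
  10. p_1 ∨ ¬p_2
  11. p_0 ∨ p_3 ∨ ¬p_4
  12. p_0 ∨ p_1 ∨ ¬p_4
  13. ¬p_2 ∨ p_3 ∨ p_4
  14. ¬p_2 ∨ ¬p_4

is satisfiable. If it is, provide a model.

p_0 = False; p_1 = False; p_2 = False; p_3 = False; p_4 = False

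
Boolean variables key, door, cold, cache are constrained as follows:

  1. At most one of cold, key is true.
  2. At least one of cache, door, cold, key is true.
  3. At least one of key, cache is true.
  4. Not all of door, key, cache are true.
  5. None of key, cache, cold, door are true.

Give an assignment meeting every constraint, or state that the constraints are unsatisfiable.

The formula is unsatisfiable.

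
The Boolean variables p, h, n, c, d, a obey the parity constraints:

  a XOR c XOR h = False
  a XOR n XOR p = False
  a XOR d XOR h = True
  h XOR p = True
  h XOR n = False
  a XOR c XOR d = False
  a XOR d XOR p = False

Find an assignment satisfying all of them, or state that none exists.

p: True, h: False, n: False, c: True, d: False, a: True

a XOR c XOR h = T XOR T XOR F = False ✓
a XOR n XOR p = T XOR F XOR T = False ✓
a XOR d XOR h = T XOR F XOR F = True ✓
h XOR p = F XOR T = True ✓
h XOR n = F XOR F = False ✓
a XOR c XOR d = T XOR T XOR F = False ✓
a XOR d XOR p = T XOR F XOR T = False ✓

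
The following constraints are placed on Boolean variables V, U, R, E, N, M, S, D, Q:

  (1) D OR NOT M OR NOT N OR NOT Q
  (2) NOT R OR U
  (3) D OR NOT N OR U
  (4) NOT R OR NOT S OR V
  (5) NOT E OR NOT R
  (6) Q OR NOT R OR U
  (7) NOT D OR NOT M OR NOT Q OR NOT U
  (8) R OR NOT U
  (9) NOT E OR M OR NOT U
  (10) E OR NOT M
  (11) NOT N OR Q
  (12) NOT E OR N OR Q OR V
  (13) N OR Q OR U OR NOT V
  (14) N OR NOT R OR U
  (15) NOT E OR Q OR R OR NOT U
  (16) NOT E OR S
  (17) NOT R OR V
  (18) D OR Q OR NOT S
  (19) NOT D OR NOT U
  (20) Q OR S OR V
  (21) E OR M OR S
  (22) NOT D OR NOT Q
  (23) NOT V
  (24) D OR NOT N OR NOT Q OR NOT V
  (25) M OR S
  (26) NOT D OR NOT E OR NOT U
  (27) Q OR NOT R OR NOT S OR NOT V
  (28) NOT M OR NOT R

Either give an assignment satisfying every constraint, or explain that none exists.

Unit clause (NOT V) forces V = False.
In (NOT R OR V) only NOT R is left, so R = False.
In (R OR NOT U) only NOT U is left, so U = False.
Set E = True.
  then (NOT E OR S) forces S = True.
Try N = True:
  (D OR NOT N OR U) forces D = True.
  (NOT N OR Q) forces Q = True.
  clause (NOT D OR NOT Q) is falsified — backtrack.
So N = False.
  then (NOT E OR N OR Q OR V) forces Q = True.
  then (NOT D OR NOT Q) forces D = False.
Set M = True.
All clauses satisfied.

V = False, U = False, R = False, E = True, N = False, M = True, S = True, D = False, Q = True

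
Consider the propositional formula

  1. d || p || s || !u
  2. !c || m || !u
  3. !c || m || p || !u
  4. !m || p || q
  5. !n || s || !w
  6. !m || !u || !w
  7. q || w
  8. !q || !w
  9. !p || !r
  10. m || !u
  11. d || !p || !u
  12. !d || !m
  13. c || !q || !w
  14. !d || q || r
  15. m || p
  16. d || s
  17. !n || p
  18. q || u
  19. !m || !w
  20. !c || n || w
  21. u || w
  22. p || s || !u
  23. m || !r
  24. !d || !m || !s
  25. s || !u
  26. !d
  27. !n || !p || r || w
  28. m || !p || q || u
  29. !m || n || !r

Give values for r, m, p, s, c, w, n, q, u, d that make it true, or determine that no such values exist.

Unit clause (!d) forces d = False.
In (d || s) only s is left, so s = True.
Set r = False.
Try m = False:
  (m || !u) forces u = False.
  (m || p) forces p = True.
  (q || u) forces q = True.
  (!q || !w) forces w = False.
  clause (u || w) is falsified — backtrack.
So m = True.
  then (!m || !w) forces w = False.
  then (u || w) forces u = True.
  then (q || w) forces q = True.
  then (d || !p || !u) forces p = False.
  then (!n || p) forces n = False.
  then (!c || n || w) forces c = False.
All clauses satisfied.

r = False, m = True, p = False, s = True, c = False, w = False, n = False, q = True, u = True, d = False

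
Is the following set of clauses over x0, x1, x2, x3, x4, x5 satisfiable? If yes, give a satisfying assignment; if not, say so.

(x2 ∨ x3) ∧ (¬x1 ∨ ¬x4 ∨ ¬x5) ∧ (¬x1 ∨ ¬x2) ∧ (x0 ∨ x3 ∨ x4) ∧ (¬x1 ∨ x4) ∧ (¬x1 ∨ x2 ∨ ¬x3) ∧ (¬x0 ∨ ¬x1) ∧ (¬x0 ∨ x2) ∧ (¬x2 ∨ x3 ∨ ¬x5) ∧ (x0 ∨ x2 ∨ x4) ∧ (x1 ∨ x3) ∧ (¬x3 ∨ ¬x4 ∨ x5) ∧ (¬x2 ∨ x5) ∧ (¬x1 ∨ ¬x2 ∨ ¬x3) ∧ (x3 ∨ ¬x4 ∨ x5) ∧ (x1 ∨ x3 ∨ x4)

x0 = False; x1 = False; x2 = True; x3 = True; x4 = False; x5 = True

Set x0 = False.
Set x1 = False.
  then (x1 ∨ x3) forces x3 = True.
Set x2 = True.
  then (¬x2 ∨ x5) forces x5 = True.
Set x4 = False.
All clauses satisfied.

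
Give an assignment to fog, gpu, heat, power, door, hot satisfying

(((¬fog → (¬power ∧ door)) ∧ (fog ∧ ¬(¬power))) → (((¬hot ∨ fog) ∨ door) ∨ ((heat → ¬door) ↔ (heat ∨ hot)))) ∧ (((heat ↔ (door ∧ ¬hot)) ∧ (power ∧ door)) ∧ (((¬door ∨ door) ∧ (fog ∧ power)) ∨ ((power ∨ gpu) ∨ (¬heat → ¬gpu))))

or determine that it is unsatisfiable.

fog = False, gpu = True, heat = False, power = True, door = True, hot = True

  ((¬fog → (¬power ∧ door)) ∧ (fog ∧ ¬(¬power))) → (((¬hot ∨ fog) ∨ door) ∨ ((heat → ¬door) ↔ (heat ∨ hot))) = True
    (¬fog → (¬power ∧ door)) ∧ (fog ∧ ¬(¬power)) = False
      ¬fog → (¬power ∧ door) = False
        ¬fog = True
        ¬power ∧ door = False
          ¬power = False
      fog ∧ ¬(¬power) = False
        ¬(¬power) = True
          ¬power = False
    ((¬hot ∨ fog) ∨ door) ∨ ((heat → ¬door) ↔ (heat ∨ hot)) = True
      (¬hot ∨ fog) ∨ door = True
        ¬hot ∨ fog = False
          ¬hot = False
      (heat → ¬door) ↔ (heat ∨ hot) = True
        heat → ¬door = True
          ¬door = False
        heat ∨ hot = True
  ((heat ↔ (door ∧ ¬hot)) ∧ (power ∧ door)) ∧ (((¬door ∨ door) ∧ (fog ∧ power)) ∨ ((power ∨ gpu) ∨ (¬heat → ¬gpu))) = True
    (heat ↔ (door ∧ ¬hot)) ∧ (power ∧ door) = True
      heat ↔ (door ∧ ¬hot) = True
        door ∧ ¬hot = False
          ¬hot = False
      power ∧ door = True
    ((¬door ∨ door) ∧ (fog ∧ power)) ∨ ((power ∨ gpu) ∨ (¬heat → ¬gpu)) = True
      (¬door ∨ door) ∧ (fog ∧ power) = False
        ¬door ∨ door = True
          ¬door = False
        fog ∧ power = False
      (power ∨ gpu) ∨ (¬heat → ¬gpu) = True
        power ∨ gpu = True
        ¬heat → ¬gpu = False
          ¬heat = True
          ¬gpu = False
Both conjuncts True, so the formula holds.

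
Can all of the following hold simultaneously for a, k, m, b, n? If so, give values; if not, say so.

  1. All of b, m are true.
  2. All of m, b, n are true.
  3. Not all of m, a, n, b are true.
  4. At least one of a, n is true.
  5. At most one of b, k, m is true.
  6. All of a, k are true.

Case k = True:
  (1) forces b = True.
  Constraint (5) is violated (b=T, k=T) — contradiction.
Case k = False:
  Constraint (6) is violated (k=F) — contradiction.
Both cases fail — unsatisfiable.

The formula is unsatisfiable.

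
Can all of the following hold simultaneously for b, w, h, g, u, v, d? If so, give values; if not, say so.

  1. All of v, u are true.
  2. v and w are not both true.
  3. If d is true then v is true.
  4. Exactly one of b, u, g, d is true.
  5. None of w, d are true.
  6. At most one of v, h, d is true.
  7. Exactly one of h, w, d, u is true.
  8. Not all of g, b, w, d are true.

b = False, w = False, h = False, g = False, u = True, v = True, d = False

  (1) {v, u}: all 2 true ✓
  (2) v=T, w=F — not both ✓
  (3) d=F ⇒ v: vacuous ✓
  (4) {b, u, g, d}: 1 true — exactly one ✓
  (5) {w, d}: 0 true — none ✓
  (6) {v, h, d}: 1 true — at most one ✓
  (7) {h, w, d, u}: 1 true — exactly one ✓
  (8) {g, b, w, d}: 0/4 true — not all ✓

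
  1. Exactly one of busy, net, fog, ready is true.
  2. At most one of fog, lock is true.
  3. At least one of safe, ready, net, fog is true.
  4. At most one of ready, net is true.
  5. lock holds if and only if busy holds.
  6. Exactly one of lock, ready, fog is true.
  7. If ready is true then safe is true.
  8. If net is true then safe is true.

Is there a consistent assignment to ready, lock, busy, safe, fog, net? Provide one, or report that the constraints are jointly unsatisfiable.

ready = False; lock = False; busy = False; safe = False; fog = True; net = False

  (1) {busy, net, fog, ready}: 1 true — exactly one ✓
  (2) {fog, lock}: 1 true — at most one ✓
  (3) {safe, ready, net, fog}: 1 true — at least one ✓
  (4) {ready, net}: 0 true — at most one ✓
  (5) lock=F, busy=F — same ✓
  (6) {lock, ready, fog}: 1 true — exactly one ✓
  (7) ready=F ⇒ safe: vacuous ✓
  (8) net=F ⇒ safe: vacuous ✓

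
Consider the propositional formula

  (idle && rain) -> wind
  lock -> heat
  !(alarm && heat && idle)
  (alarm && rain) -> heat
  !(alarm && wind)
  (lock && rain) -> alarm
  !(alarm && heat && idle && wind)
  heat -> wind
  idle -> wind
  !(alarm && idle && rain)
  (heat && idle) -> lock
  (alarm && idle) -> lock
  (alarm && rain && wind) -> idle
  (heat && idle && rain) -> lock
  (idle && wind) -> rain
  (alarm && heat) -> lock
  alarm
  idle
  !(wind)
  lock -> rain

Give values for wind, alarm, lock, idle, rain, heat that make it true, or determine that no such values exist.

UNSATISFIABLE

Case idle = True:
  (alarm) forces alarm = True.
  (!alarm || !heat || !idle) forces heat = False.
  (heat || !lock) forces lock = False.
  Clause (!alarm || !idle || lock) is falsified — contradiction.
Case idle = False:
  Clause (idle) is falsified — contradiction.
Both cases fail, so the formula is unsatisfiable.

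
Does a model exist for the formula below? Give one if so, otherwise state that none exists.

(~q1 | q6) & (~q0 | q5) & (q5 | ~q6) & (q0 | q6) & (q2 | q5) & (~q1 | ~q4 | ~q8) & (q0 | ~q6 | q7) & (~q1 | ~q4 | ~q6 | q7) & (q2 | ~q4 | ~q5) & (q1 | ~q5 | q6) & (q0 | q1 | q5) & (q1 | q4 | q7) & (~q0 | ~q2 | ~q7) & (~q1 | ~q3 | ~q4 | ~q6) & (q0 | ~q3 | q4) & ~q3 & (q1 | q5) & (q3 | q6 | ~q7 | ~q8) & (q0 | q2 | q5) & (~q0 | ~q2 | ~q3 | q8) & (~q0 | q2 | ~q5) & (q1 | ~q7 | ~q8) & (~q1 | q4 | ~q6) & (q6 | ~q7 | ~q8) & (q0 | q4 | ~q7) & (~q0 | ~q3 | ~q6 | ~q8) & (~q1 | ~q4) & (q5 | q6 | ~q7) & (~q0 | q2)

q0 = True, q1 = False, q2 = True, q3 = False, q4 = True, q5 = True, q6 = True, q7 = False, q8 = False

Unit clause (~q3) forces q3 = False.
Set q0 = True.
  then (~q0 | q5) forces q5 = True.
  then (~q0 | q2 | ~q5) forces q2 = True.
  then (~q0 | ~q2 | ~q7) forces q7 = False.
Try q1 = True:
  (~q1 | q6) forces q6 = True.
  (~q1 | ~q4 | ~q6 | q7) forces q4 = False.
  clause (~q1 | q4 | ~q6) is falsified — backtrack.
So q1 = False.
  then (q1 | ~q5 | q6) forces q6 = True.
  then (q1 | q4 | q7) forces q4 = True.
Set q8 = False.
All clauses satisfied.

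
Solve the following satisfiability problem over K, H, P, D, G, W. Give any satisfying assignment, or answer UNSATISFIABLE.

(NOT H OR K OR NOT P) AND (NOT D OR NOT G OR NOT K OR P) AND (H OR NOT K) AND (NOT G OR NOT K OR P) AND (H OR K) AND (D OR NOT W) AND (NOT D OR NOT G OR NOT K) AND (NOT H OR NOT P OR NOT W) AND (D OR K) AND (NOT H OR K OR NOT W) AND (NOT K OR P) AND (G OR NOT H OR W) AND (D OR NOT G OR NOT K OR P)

Set K = True.
  then (H OR NOT K) forces H = True.
  then (NOT K OR P) forces P = True.
  then (NOT H OR NOT P OR NOT W) forces W = False.
  then (G OR NOT H OR W) forces G = True.
  then (NOT D OR NOT G OR NOT K) forces D = False.
All clauses satisfied.

K = True; H = True; P = True; D = False; G = True; W = False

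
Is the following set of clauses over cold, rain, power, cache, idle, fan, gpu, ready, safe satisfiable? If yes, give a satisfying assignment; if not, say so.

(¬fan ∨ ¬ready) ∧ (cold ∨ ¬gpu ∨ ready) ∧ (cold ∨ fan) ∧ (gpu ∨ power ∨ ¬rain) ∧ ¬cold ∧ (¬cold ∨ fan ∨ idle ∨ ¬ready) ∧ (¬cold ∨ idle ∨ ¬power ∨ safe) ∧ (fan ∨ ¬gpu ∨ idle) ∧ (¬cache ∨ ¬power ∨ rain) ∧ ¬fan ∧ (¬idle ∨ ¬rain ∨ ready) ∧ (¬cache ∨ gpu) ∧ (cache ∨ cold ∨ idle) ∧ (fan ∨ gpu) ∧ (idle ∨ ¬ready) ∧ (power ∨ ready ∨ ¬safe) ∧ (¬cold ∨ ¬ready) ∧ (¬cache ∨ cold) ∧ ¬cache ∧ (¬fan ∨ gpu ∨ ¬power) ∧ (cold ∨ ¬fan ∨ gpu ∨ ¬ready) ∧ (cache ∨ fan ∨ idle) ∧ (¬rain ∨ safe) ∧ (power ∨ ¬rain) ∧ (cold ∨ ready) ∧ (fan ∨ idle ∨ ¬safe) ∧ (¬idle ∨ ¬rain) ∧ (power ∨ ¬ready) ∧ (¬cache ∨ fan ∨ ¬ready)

Case cold = True:
  Clause (¬cold) is falsified — contradiction.
Case cold = False:
  (cold ∨ fan) forces fan = True.
  Clause (¬fan) is falsified — contradiction.
Both cases fail, so the formula is unsatisfiable.

Unsatisfiable — no assignment works.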